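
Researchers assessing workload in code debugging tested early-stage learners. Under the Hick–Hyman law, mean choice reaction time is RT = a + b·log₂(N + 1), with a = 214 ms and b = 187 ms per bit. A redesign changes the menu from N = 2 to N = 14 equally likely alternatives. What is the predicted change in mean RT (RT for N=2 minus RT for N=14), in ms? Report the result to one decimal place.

-434.2

RT(2) = 214 + 187·log₂(3) = 214 + 187·1.5850 = 510.3950 ms.
RT(14) = 214 + 187·log₂(15) = 214 + 187·3.9069 = 944.5903 ms.
Difference = 510.3950 − 944.5903 = -434.1953 ≈ -434.2 ms.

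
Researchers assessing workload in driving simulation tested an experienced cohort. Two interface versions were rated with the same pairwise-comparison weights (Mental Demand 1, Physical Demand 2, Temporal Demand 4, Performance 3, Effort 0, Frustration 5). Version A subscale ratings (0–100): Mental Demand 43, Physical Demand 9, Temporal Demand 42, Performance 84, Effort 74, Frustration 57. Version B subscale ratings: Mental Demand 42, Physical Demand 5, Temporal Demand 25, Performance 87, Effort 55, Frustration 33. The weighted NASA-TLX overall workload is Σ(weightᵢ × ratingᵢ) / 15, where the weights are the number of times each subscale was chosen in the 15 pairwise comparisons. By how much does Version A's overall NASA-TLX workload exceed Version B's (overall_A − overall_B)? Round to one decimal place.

Version A weighted sum = 1·43 + 2·9 + 4·42 + 3·84 + 0·74 + 5·57 = 43 + 18 + 168 + 252 + 0 + 285 = 766; overall_A = 766/15 = 51.0667.
Version B weighted sum = 1·42 + 2·5 + 4·25 + 3·87 + 0·55 + 5·33 = 42 + 10 + 100 + 261 + 0 + 165 = 578; overall_B = 578/15 = 38.5333.
Difference = 51.0667 − 38.5333 = 12.5334 ≈ 12.5.

12.5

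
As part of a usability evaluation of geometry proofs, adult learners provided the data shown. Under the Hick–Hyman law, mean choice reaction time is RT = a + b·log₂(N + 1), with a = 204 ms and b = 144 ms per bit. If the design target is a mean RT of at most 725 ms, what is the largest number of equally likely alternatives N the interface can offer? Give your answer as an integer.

11

Set 204 + 144·log₂(N + 1) ≤ 725.
log₂(N + 1) ≤ (725 − 204) / 144 = 3.6181.
N + 1 ≤ 2^3.6181 = 12.2788.
N ≤ 11.2788, so the largest integer N is 11.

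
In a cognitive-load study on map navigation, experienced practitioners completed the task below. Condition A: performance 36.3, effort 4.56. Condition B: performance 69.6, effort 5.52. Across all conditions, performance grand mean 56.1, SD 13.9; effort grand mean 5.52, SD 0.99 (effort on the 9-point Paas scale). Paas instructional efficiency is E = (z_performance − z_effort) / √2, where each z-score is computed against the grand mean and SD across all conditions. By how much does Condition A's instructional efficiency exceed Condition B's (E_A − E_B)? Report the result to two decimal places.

-1.01

Condition A: z_P = (36.3 − 56.1)/13.9 = -1.4245; z_E = (4.56 − 5.52)/0.99 = -0.9697; E_A = (-1.4245 − (-0.9697))/√2 = -0.3216.
Condition B: z_P = (69.6 − 56.1)/13.9 = 0.9712; z_E = (5.52 − 5.52)/0.99 = 0.0000; E_B = (0.9712 − 0.0000)/√2 = 0.6867.
E_A − E_B = -0.3216 − 0.6867 = -1.0083 ≈ -1.01.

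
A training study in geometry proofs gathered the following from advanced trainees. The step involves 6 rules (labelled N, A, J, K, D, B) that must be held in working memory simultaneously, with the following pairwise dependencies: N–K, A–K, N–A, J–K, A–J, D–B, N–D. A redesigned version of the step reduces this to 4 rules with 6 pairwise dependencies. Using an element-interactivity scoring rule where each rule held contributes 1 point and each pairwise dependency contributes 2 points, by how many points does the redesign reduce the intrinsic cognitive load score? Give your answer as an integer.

4

Original: 6 × 1 + 7 × 2 = 6 + 14 = 20.
Redesigned: 4 × 1 + 6 × 2 = 4 + 12 = 16.
Reduction = 20 − 16 = 4.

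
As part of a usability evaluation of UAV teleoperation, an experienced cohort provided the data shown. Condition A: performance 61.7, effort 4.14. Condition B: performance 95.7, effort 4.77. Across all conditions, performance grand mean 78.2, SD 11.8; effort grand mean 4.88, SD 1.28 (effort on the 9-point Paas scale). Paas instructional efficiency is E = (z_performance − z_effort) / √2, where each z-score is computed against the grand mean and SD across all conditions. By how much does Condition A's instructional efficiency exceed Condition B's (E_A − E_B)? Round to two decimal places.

Condition A: z_P = (61.7 − 78.2)/11.8 = -1.3983; z_E = (4.14 − 4.88)/1.28 = -0.5781; E_A = (-1.3983 − (-0.5781))/√2 = -0.5800.
Condition B: z_P = (95.7 − 78.2)/11.8 = 1.4831; z_E = (4.77 − 4.88)/1.28 = -0.0859; E_B = (1.4831 − (-0.0859))/√2 = 1.1095.
E_A − E_B = -0.5800 − 1.1095 = -1.6895 ≈ -1.69.

-1.69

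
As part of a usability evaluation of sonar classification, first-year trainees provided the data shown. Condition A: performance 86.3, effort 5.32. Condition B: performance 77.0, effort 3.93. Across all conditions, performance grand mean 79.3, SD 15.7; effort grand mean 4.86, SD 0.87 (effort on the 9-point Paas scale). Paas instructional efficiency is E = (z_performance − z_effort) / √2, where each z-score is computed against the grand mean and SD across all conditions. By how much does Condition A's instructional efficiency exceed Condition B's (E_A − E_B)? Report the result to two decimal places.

Condition A: z_P = (86.3 − 79.3)/15.7 = 0.4459; z_E = (5.32 − 4.86)/0.87 = 0.5287; E_A = (0.4459 − 0.5287)/√2 = -0.0585.
Condition B: z_P = (77.0 − 79.3)/15.7 = -0.1465; z_E = (3.93 − 4.86)/0.87 = -1.0690; E_B = (-0.1465 − (-1.0690))/√2 = 0.6523.
E_A − E_B = -0.0585 − 0.6523 = -0.7108 ≈ -0.71.

-0.71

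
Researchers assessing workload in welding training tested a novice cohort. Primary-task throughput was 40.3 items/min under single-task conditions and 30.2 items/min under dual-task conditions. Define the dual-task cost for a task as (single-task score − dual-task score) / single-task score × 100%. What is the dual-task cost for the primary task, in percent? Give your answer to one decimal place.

Cost = (40.3 − 30.2) / 40.3 × 100%
     = 10.1000 / 40.3 × 100% = 25.0620%.
≈ 25.1%.

25.1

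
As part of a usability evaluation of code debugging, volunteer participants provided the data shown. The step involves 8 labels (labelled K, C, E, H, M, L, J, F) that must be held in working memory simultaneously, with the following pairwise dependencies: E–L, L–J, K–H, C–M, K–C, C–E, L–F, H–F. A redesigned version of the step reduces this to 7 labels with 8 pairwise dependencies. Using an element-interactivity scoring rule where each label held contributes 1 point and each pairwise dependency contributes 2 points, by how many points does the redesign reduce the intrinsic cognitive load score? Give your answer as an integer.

1

Original: 8 × 1 + 8 × 2 = 8 + 16 = 24.
Redesigned: 7 × 1 + 8 × 2 = 7 + 16 = 23.
Reduction = 24 − 23 = 1.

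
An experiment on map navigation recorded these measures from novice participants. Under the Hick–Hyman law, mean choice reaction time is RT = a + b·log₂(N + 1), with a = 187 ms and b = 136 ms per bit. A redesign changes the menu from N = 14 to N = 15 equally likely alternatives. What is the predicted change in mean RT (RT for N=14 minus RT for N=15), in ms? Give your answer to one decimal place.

-12.7

RT(14) = 187 + 136·log₂(15) = 187 + 136·3.9069 = 718.3384 ms.
RT(15) = 187 + 136·log₂(16) = 187 + 136·4.0000 = 731.0000 ms.
Difference = 718.3384 − 731.0000 = -12.6616 ≈ -12.7 ms.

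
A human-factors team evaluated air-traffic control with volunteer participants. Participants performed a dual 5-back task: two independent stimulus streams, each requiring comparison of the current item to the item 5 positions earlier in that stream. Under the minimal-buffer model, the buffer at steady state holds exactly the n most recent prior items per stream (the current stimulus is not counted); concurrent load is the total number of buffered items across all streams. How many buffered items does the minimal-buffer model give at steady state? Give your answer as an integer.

10

Each stream's buffer holds its 5 most recent prior items.
Two independent streams: 2 × 5 = 10 buffered items at steady state.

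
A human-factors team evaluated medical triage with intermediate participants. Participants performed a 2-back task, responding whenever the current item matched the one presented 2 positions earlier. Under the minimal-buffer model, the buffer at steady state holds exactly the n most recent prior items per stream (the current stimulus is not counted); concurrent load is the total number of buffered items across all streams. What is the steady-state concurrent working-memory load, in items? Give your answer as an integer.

The buffer holds the 2 most recent prior items.
Steady-state concurrent load = 2 items.

2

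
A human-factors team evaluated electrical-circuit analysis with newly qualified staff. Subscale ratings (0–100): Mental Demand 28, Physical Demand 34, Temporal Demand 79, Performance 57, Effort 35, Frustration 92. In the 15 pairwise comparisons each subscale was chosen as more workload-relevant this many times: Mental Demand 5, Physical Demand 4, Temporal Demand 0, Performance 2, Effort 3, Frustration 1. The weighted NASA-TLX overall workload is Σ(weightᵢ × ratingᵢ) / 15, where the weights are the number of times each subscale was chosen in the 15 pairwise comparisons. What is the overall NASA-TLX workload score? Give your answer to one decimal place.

The tallies are the weights (they sum to 15).
Weighted sum = 5·28 + 4·34 + 0·79 + 2·57 + 3·35 + 1·92
            = 140 + 136 + 0 + 114 + 105 + 92 = 587.
Overall workload = 587 / 15 = 39.1333 ≈ 39.1.

39.1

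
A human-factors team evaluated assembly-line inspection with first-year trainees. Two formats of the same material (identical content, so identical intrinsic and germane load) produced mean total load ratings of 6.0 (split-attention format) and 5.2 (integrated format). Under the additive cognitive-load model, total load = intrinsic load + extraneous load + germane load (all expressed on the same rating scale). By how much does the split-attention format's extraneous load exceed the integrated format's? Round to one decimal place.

Intrinsic and germane load are equal across formats, so the difference in total load equals the difference in extraneous load.
Extraneous-load difference = 6.0 − 5.2 = 0.8.

0.8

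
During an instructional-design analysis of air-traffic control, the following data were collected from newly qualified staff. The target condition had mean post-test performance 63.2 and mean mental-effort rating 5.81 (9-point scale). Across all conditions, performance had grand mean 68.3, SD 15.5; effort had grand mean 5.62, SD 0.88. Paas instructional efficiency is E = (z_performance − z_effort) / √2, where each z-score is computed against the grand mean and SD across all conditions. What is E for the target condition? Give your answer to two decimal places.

z_performance = (63.2 − 68.3) / 15.5 = -5.1000 / 15.5 = -0.3290.
z_effort = (5.81 − 5.62) / 0.88 = 0.1900 / 0.88 = 0.2159.
z_P − z_E = -0.3290 − 0.2159 = -0.5449.
E = -0.5449 / √2 = -0.5449 / 1.41421 = -0.3853 ≈ -0.39.

-0.39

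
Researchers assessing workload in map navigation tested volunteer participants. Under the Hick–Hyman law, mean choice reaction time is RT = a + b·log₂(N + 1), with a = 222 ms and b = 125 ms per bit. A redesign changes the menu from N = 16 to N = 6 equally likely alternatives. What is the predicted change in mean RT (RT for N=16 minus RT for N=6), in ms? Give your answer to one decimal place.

160.0

RT(16) = 222 + 125·log₂(17) = 222 + 125·4.0875 = 732.9375 ms.
RT(6) = 222 + 125·log₂(7) = 222 + 125·2.8074 = 572.9250 ms.
Difference = 732.9375 − 572.9250 = 160.0125 ≈ 160.0 ms.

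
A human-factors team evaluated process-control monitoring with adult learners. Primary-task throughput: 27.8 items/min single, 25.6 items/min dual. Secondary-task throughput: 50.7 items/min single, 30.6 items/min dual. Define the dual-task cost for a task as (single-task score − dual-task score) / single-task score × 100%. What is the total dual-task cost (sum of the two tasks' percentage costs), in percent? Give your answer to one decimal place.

47.6

Primary cost = (27.8 − 25.6) / 27.8 × 100% = 7.9137%.
Secondary cost = (50.7 − 30.6) / 50.7 × 100% = 39.6450%.
Total = 7.9137% + 39.6450% = 47.5587% ≈ 47.6%.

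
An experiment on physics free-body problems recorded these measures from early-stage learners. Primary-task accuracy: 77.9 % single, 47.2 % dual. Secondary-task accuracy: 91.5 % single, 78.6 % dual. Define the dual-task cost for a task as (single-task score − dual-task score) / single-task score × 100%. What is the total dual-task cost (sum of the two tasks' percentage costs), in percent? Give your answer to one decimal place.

53.5

Primary cost = (77.9 − 47.2) / 77.9 × 100% = 39.4095%.
Secondary cost = (91.5 − 78.6) / 91.5 × 100% = 14.0984%.
Total = 39.4095% + 14.0984% = 53.5079% ≈ 53.5%.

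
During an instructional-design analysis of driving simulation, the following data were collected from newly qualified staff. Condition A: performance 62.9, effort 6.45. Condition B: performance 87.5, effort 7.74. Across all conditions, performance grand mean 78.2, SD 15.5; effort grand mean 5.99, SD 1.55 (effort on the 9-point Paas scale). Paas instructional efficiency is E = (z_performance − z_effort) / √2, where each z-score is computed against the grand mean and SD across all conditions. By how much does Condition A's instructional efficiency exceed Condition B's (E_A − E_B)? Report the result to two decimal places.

Condition A: z_P = (62.9 − 78.2)/15.5 = -0.9871; z_E = (6.45 − 5.99)/1.55 = 0.2968; E_A = (-0.9871 − 0.2968)/√2 = -0.9079.
Condition B: z_P = (87.5 − 78.2)/15.5 = 0.6000; z_E = (7.74 − 5.99)/1.55 = 1.1290; E_B = (0.6000 − 1.1290)/√2 = -0.3741.
E_A − E_B = -0.9079 − (-0.3741) = -0.5338 ≈ -0.53.

-0.53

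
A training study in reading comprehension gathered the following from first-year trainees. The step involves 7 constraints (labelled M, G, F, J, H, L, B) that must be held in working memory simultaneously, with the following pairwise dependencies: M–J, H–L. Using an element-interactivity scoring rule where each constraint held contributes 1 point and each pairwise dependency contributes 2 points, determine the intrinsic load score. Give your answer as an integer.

Count of constraints held simultaneously: 7.
Count of pairwise dependencies listed: 2.
Element contribution: 7 × 1 = 7.
Interaction contribution: 2 × 2 = 4.
Intrinsic load = 7 + 4 = 11.

11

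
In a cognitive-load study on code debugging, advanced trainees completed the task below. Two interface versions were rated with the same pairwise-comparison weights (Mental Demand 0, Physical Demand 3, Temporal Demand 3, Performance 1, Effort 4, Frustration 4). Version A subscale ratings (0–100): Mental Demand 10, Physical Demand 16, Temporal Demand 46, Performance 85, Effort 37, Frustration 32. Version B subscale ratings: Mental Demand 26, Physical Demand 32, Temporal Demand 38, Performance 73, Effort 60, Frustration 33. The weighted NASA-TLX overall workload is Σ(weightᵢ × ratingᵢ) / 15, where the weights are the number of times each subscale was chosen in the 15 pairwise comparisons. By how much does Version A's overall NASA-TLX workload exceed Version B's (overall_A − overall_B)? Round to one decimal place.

Version A weighted sum = 0·10 + 3·16 + 3·46 + 1·85 + 4·37 + 4·32 = 0 + 48 + 138 + 85 + 148 + 128 = 547; overall_A = 547/15 = 36.4667.
Version B weighted sum = 0·26 + 3·32 + 3·38 + 1·73 + 4·60 + 4·33 = 0 + 96 + 114 + 73 + 240 + 132 = 655; overall_B = 655/15 = 43.6667.
Difference = 36.4667 − 43.6667 = -7.2000 ≈ -7.2.

-7.2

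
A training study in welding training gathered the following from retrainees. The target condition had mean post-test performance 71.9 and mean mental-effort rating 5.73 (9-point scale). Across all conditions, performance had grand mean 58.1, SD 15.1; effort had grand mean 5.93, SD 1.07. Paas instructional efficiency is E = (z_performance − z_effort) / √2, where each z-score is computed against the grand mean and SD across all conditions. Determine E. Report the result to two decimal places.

z_performance = (71.9 − 58.1) / 15.1 = 13.8000 / 15.1 = 0.9139.
z_effort = (5.73 − 5.93) / 1.07 = -0.2000 / 1.07 = -0.1869.
z_P − z_E = 0.9139 − (-0.1869) = 1.1008.
E = 1.1008 / √2 = 1.1008 / 1.41421 = 0.7784 ≈ 0.78.

0.78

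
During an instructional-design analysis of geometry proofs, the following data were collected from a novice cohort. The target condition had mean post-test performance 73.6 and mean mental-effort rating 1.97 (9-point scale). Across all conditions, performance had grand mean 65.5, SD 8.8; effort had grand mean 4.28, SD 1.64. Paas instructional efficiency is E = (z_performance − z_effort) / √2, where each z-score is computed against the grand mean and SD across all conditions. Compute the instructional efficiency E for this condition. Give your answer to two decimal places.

z_performance = (73.6 − 65.5) / 8.8 = 8.1000 / 8.8 = 0.9205.
z_effort = (1.97 − 4.28) / 1.64 = -2.3100 / 1.64 = -1.4085.
z_P − z_E = 0.9205 − (-1.4085) = 2.3290.
E = 2.3290 / √2 = 2.3290 / 1.41421 = 1.6469 ≈ 1.65.

1.65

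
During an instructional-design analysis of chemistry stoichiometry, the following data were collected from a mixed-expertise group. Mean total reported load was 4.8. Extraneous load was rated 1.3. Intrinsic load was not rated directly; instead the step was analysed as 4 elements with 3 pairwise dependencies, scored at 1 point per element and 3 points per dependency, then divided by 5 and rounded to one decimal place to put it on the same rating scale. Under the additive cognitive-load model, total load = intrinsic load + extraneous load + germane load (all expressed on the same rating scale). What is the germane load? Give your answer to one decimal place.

Intrinsic (element-interactivity): (4 × 1 + 3 × 3) / 5 = 13 / 5 = 2.6000 → 2.6.
germane load = total − intrinsic − extraneous
             = 4.8 − 2.6 − 1.3 = 0.9.

0.9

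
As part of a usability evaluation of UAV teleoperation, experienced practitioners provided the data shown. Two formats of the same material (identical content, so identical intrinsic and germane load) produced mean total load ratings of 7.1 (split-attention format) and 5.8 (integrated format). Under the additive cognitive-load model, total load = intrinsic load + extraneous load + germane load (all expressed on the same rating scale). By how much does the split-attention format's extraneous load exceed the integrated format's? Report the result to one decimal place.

Intrinsic and germane load are equal across formats, so the difference in total load equals the difference in extraneous load.
Extraneous-load difference = 7.1 − 5.8 = 1.3.

1.3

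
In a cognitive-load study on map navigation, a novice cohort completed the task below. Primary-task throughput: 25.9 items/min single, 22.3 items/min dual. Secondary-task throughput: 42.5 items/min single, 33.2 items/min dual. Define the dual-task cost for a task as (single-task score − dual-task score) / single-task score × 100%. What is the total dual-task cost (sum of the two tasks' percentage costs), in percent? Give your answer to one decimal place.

35.8

Primary cost = (25.9 − 22.3) / 25.9 × 100% = 13.8996%.
Secondary cost = (42.5 − 33.2) / 42.5 × 100% = 21.8824%.
Total = 13.8996% + 21.8824% = 35.7820% ≈ 35.8%.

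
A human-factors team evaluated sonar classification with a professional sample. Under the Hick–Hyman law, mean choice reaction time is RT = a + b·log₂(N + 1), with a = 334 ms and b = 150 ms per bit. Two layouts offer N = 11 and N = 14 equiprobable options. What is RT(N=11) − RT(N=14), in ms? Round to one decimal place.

RT(11) = 334 + 150·log₂(12) = 334 + 150·3.5850 = 871.7500 ms.
RT(14) = 334 + 150·log₂(15) = 334 + 150·3.9069 = 920.0350 ms.
Difference = 871.7500 − 920.0350 = -48.2850 ≈ -48.3 ms.

-48.3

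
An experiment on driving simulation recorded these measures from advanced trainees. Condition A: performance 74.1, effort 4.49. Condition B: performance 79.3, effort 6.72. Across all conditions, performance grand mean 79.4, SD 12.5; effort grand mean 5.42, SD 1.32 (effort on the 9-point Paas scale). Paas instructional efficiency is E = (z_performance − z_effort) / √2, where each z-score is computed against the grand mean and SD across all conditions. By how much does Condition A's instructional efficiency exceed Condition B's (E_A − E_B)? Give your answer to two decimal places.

0.90

Condition A: z_P = (74.1 − 79.4)/12.5 = -0.4240; z_E = (4.49 − 5.42)/1.32 = -0.7045; E_A = (-0.4240 − (-0.7045))/√2 = 0.1983.
Condition B: z_P = (79.3 − 79.4)/12.5 = -0.0080; z_E = (6.72 − 5.42)/1.32 = 0.9848; E_B = (-0.0080 − 0.9848)/√2 = -0.7020.
E_A − E_B = 0.1983 − (-0.7020) = 0.9003 ≈ 0.90.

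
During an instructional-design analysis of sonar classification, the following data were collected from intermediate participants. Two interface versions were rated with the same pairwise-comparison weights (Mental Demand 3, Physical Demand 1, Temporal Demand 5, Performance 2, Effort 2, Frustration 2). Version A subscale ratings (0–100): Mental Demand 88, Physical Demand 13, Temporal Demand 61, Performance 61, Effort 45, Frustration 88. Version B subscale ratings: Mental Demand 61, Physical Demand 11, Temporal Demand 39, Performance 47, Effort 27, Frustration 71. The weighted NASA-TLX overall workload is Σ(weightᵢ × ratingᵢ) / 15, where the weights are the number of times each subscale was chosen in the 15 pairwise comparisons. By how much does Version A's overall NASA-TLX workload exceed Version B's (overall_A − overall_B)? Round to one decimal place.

Version A weighted sum = 3·88 + 1·13 + 5·61 + 2·61 + 2·45 + 2·88 = 264 + 13 + 305 + 122 + 90 + 176 = 970; overall_A = 970/15 = 64.6667.
Version B weighted sum = 3·61 + 1·11 + 5·39 + 2·47 + 2·27 + 2·71 = 183 + 11 + 195 + 94 + 54 + 142 = 679; overall_B = 679/15 = 45.2667.
Difference = 64.6667 − 45.2667 = 19.4000 ≈ 19.4.

19.4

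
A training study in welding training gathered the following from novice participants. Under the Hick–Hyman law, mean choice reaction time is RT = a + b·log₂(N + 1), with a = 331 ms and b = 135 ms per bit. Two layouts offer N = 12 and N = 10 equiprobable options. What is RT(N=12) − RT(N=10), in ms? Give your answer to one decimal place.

RT(12) = 331 + 135·log₂(13) = 331 + 135·3.7004 = 830.5540 ms.
RT(10) = 331 + 135·log₂(11) = 331 + 135·3.4594 = 798.0190 ms.
Difference = 830.5540 − 798.0190 = 32.5350 ≈ 32.5 ms.

32.5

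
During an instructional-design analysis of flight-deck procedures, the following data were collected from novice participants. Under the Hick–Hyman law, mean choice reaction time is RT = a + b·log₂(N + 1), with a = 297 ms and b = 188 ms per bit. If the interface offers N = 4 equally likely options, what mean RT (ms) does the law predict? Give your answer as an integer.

log₂(4 + 1) = log₂(5) = 2.3219.
RT = 297 + 188 × 2.3219 = 297 + 436.5172 = 733.5172 ms.
≈ 734 ms.

734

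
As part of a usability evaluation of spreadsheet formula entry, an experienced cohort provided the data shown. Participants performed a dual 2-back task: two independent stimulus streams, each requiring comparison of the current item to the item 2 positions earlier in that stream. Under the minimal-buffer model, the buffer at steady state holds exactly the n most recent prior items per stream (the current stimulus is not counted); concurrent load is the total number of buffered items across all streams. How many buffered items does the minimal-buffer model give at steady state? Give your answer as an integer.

4

Each stream's buffer holds its 2 most recent prior items.
Two independent streams: 2 × 2 = 4 buffered items at steady state.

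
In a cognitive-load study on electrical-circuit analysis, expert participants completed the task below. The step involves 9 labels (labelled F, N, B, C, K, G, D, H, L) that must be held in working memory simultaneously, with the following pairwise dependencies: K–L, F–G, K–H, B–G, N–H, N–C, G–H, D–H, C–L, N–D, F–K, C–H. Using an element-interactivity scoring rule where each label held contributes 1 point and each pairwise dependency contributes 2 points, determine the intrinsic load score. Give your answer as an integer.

Count of labels held simultaneously: 9.
Count of pairwise dependencies listed: 12.
Element contribution: 9 × 1 = 9.
Interaction contribution: 12 × 2 = 24.
Intrinsic load = 9 + 24 = 33.

33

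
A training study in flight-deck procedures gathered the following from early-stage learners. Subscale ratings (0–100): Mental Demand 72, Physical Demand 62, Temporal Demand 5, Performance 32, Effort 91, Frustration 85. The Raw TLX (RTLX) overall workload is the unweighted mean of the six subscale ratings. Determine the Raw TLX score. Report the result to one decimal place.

57.8

Sum of ratings = 72 + 62 + 5 + 32 + 91 + 85 = 347.
RTLX = 347 / 6 = 57.8333 ≈ 57.8.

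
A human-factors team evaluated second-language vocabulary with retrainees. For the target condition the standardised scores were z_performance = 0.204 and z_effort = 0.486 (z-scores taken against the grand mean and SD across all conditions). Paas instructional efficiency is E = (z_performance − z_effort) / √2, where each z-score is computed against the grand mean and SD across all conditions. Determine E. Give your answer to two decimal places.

z_P − z_E = 0.204 − 0.486 = -0.2820.
E = -0.2820 / √2 = -0.2820 / 1.41421 = -0.1994 ≈ -0.20.

-0.20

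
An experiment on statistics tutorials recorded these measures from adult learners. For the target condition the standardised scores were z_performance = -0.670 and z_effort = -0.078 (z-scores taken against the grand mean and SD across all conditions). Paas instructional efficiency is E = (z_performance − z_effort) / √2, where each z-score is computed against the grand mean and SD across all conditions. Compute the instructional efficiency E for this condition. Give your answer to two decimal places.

-0.42

z_P − z_E = -0.670 − (-0.078) = -0.5920.
E = -0.5920 / √2 = -0.5920 / 1.41421 = -0.4186 ≈ -0.42.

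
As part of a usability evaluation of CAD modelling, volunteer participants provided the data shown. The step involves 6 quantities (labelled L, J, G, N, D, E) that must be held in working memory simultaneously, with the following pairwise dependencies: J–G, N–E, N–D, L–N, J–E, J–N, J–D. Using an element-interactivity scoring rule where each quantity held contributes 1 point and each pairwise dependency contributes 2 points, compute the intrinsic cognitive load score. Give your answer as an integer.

Count of quantities held simultaneously: 6.
Count of pairwise dependencies listed: 7.
Element contribution: 6 × 1 = 6.
Interaction contribution: 7 × 2 = 14.
Intrinsic load = 6 + 14 = 20.

20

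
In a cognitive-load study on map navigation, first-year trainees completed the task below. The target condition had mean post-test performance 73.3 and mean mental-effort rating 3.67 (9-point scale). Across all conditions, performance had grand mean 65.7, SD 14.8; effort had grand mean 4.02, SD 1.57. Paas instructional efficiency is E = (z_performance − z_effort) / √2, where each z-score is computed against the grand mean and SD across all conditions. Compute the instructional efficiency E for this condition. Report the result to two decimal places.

0.52

z_performance = (73.3 − 65.7) / 14.8 = 7.6000 / 14.8 = 0.5135.
z_effort = (3.67 − 4.02) / 1.57 = -0.3500 / 1.57 = -0.2229.
z_P − z_E = 0.5135 − (-0.2229) = 0.7364.
E = 0.7364 / √2 = 0.7364 / 1.41421 = 0.5207 ≈ 0.52.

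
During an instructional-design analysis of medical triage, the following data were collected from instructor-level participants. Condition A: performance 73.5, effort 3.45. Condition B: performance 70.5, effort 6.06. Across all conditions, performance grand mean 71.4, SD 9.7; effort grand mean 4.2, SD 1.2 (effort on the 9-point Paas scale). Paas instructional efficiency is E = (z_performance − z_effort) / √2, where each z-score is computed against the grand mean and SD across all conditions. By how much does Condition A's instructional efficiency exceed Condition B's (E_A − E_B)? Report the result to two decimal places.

Condition A: z_P = (73.5 − 71.4)/9.7 = 0.2165; z_E = (3.45 − 4.2)/1.2 = -0.6250; E_A = (0.2165 − (-0.6250))/√2 = 0.5950.
Condition B: z_P = (70.5 − 71.4)/9.7 = -0.0928; z_E = (6.06 − 4.2)/1.2 = 1.5500; E_B = (-0.0928 − 1.5500)/√2 = -1.1616.
E_A − E_B = 0.5950 − (-1.1616) = 1.7566 ≈ 1.76.

1.76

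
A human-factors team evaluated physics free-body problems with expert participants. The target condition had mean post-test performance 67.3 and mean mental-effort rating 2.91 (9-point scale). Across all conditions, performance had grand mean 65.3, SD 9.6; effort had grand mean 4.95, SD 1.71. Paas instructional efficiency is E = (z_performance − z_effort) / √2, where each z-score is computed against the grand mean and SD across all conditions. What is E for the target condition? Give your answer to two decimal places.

0.99

z_performance = (67.3 − 65.3) / 9.6 = 2.0000 / 9.6 = 0.2083.
z_effort = (2.91 − 4.95) / 1.71 = -2.0400 / 1.71 = -1.1930.
z_P − z_E = 0.2083 − (-1.1930) = 1.4013.
E = 1.4013 / √2 = 1.4013 / 1.41421 = 0.9909 ≈ 0.99.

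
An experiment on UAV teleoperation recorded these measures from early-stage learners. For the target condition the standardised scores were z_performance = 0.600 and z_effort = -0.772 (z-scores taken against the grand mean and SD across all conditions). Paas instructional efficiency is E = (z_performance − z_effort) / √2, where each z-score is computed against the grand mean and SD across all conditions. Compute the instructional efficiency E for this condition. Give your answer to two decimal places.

0.97

z_P − z_E = 0.600 − (-0.772) = 1.3720.
E = 1.3720 / √2 = 1.3720 / 1.41421 = 0.9702 ≈ 0.97.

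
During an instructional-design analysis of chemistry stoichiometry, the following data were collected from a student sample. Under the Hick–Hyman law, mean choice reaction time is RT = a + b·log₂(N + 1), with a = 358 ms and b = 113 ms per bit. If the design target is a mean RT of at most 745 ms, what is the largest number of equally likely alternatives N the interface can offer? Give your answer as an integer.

Set 358 + 113·log₂(N + 1) ≤ 745.
log₂(N + 1) ≤ (745 − 358) / 113 = 3.4248.
N + 1 ≤ 2^3.4248 = 10.7391.
N ≤ 9.7391, so the largest integer N is 9.

9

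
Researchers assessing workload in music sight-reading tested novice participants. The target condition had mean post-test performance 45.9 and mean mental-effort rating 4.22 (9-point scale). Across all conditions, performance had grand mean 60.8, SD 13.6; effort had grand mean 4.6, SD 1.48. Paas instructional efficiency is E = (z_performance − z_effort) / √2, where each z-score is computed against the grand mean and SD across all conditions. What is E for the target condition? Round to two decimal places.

-0.59

z_performance = (45.9 − 60.8) / 13.6 = -14.9000 / 13.6 = -1.0956.
z_effort = (4.22 − 4.6) / 1.48 = -0.3800 / 1.48 = -0.2568.
z_P − z_E = -1.0956 − (-0.2568) = -0.8388.
E = -0.8388 / √2 = -0.8388 / 1.41421 = -0.5931 ≈ -0.59.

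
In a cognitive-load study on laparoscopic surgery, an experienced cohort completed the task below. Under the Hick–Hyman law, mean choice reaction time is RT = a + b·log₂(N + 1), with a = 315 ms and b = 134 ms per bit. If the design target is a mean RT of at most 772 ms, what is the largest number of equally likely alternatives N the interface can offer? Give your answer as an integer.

Set 315 + 134·log₂(N + 1) ≤ 772.
log₂(N + 1) ≤ (772 − 315) / 134 = 3.4104.
N + 1 ≤ 2^3.4104 = 10.6324.
N ≤ 9.6324, so the largest integer N is 9.

9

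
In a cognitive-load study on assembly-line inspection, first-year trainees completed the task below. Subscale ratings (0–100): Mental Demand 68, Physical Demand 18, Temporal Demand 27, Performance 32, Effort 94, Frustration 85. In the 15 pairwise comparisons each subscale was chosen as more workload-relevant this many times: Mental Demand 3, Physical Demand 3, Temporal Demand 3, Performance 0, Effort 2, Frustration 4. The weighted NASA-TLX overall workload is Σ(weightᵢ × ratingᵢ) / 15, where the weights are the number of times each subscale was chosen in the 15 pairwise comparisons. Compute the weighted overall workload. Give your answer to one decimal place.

57.8

The tallies are the weights (they sum to 15).
Weighted sum = 3·68 + 3·18 + 3·27 + 0·32 + 2·94 + 4·85
            = 204 + 54 + 81 + 0 + 188 + 340 = 867.
Overall workload = 867 / 15 = 57.8000 ≈ 57.8.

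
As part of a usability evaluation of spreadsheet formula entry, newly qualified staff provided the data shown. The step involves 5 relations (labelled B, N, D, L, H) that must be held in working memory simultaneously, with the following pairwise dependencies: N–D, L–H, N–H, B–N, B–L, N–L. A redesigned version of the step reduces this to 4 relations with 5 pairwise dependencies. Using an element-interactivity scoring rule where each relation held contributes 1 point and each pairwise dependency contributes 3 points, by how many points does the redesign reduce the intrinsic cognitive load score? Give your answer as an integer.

Original: 5 × 1 + 6 × 3 = 5 + 18 = 23.
Redesigned: 4 × 1 + 5 × 3 = 4 + 15 = 19.
Reduction = 23 − 19 = 4.

4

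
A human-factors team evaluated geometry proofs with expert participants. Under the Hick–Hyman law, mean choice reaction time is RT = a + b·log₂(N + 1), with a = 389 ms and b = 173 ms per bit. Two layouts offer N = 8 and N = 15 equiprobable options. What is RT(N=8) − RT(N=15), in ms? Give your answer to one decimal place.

RT(8) = 389 + 173·log₂(9) = 389 + 173·3.1699 = 937.3927 ms.
RT(15) = 389 + 173·log₂(16) = 389 + 173·4.0000 = 1081.0000 ms.
Difference = 937.3927 − 1081.0000 = -143.6073 ≈ -143.6 ms.

-143.6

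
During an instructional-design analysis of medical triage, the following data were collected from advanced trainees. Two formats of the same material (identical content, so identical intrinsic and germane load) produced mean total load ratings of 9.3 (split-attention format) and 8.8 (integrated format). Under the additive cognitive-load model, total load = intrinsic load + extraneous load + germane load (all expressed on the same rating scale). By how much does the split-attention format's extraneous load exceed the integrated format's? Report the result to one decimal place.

Intrinsic and germane load are equal across formats, so the difference in total load equals the difference in extraneous load.
Extraneous-load difference = 9.3 − 8.8 = 0.5.

0.5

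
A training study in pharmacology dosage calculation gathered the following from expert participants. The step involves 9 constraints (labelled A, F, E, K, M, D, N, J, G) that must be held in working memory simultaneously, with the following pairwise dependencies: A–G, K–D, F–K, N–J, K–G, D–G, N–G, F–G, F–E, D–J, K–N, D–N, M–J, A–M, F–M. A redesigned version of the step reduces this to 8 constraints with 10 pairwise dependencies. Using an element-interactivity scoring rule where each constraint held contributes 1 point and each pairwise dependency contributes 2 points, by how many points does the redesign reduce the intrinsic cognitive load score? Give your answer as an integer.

Original: 9 × 1 + 15 × 2 = 9 + 30 = 39.
Redesigned: 8 × 1 + 10 × 2 = 8 + 20 = 28.
Reduction = 39 − 28 = 11.

11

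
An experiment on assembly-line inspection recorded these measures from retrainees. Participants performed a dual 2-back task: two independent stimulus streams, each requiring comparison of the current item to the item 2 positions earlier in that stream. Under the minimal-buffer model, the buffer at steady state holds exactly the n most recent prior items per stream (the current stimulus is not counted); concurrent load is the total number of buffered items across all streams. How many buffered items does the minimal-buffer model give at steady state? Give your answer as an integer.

Each stream's buffer holds its 2 most recent prior items.
Two independent streams: 2 × 2 = 4 buffered items at steady state.

4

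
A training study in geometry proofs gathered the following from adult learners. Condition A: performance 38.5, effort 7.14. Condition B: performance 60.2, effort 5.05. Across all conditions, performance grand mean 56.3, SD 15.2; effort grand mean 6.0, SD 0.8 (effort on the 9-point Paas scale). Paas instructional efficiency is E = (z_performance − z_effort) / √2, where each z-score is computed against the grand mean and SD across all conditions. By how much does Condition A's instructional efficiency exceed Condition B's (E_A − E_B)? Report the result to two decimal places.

-2.86

Condition A: z_P = (38.5 − 56.3)/15.2 = -1.1711; z_E = (7.14 − 6.0)/0.8 = 1.4250; E_A = (-1.1711 − 1.4250)/√2 = -1.8357.
Condition B: z_P = (60.2 − 56.3)/15.2 = 0.2566; z_E = (5.05 − 6.0)/0.8 = -1.1875; E_B = (0.2566 − (-1.1875))/√2 = 1.0211.
E_A − E_B = -1.8357 − 1.0211 = -2.8568 ≈ -2.86.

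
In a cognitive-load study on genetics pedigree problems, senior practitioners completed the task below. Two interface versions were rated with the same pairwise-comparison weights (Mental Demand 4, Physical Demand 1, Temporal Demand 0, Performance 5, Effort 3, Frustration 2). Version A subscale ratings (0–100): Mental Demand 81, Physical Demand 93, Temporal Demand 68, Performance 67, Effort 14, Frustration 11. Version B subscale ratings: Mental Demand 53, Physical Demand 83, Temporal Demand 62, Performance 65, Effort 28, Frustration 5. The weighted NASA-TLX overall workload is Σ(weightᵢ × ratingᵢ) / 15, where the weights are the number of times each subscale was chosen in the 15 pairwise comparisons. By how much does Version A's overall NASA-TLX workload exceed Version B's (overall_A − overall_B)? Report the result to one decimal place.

6.8

Version A weighted sum = 4·81 + 1·93 + 0·68 + 5·67 + 3·14 + 2·11 = 324 + 93 + 0 + 335 + 42 + 22 = 816; overall_A = 816/15 = 54.4000.
Version B weighted sum = 4·53 + 1·83 + 0·62 + 5·65 + 3·28 + 2·5 = 212 + 83 + 0 + 325 + 84 + 10 = 714; overall_B = 714/15 = 47.6000.
Difference = 54.4000 − 47.6000 = 6.8000 ≈ 6.8.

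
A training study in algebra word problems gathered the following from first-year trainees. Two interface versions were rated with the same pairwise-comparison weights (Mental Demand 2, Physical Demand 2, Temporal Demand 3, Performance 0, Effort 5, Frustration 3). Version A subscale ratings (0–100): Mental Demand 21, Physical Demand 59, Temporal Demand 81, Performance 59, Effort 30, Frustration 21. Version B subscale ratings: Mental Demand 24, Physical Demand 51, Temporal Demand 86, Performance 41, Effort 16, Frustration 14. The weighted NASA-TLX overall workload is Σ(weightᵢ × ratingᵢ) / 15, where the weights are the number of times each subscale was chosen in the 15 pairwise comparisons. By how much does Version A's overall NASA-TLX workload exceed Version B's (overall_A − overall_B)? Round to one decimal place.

5.7

Version A weighted sum = 2·21 + 2·59 + 3·81 + 0·59 + 5·30 + 3·21 = 42 + 118 + 243 + 0 + 150 + 63 = 616; overall_A = 616/15 = 41.0667.
Version B weighted sum = 2·24 + 2·51 + 3·86 + 0·41 + 5·16 + 3·14 = 48 + 102 + 258 + 0 + 80 + 42 = 530; overall_B = 530/15 = 35.3333.
Difference = 41.0667 − 35.3333 = 5.7334 ≈ 5.7.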